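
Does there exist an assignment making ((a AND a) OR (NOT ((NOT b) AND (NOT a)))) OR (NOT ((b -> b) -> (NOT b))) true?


Search for a satisfying assignment over {a, b}.
Try a=T, b=F: the formula evaluates to T.
A satisfying assignment exists.

Satisfiable.


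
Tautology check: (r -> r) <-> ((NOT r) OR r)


Build the truth table over {r}:
r | φ
-----
F | T
T | T
Every row evaluates to true.

Yes, it is a tautology.


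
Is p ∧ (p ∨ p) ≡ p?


Compare truth tables:
p | φ | ψ
---------
F | F | F
T | T | T
The columns φ and ψ agree on every row.

Yes, they are logically equivalent.


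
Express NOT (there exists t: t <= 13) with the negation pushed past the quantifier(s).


¬(for all x: φ) = there exists x: ¬φ, and ¬(there exists x: φ) = for all x: ¬φ.
Apply to the existential statement.

for all t: NOT(t <= 13)


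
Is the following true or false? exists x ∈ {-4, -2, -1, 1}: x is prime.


Evaluate the predicate on each element: -4:False, -2:False, -1:False, 1:False.
No element satisfies the predicate.

False


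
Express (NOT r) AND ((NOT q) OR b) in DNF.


Step 1: Distribute ∧ over ∨: (¬r) ∧ ((¬q) ∨ b) = ((¬r) ∧ (¬q)) ∨ ((¬r) ∧ b).

((NOT r) AND (NOT q)) OR ((NOT r) AND b)


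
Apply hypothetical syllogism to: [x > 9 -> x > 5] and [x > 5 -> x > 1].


Hypothetical syllogism: from (P → Q) and (Q → R), infer (P → R).
Chain the two implications through the shared middle term 'x > 5'.

x > 9 -> x > 1


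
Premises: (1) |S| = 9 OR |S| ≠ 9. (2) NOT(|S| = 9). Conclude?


Disjunctive syllogism: from (P ∨ Q) and ¬P, infer Q.
One disjunct, '|S| = 9', is ruled out; the other must hold.

|S| ≠ 9


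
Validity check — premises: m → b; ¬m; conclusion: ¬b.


This is denying the antecedent (fallacy). There exist truth assignments where the premises are all true but the conclusion is false.

Invalid.


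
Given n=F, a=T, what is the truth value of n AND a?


Conjunction is true only when both operands are true.
Substitute: n=F, a=T.
F AND T evaluates to F.

F


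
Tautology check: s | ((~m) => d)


Build the truth table over {d, m, s}:
d | m | s | φ
-------------
False | False | False | False
True | False | False | True
False | True | False | True
True | True | False | True
False | False | True | True
True | False | True | True
False | True | True | True
True | True | True | True
Counterexample at row 1: with d=False, m=False, s=False, the formula is False.

No, it is not a tautology.


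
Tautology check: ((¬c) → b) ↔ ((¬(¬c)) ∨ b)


Build the truth table over {b, c}:
b | c | φ
---------
F | F | T
T | F | T
F | T | T
T | T | T
Every row evaluates to true.

Yes, it is a tautology.


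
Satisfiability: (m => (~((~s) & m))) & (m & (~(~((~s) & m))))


Check all 4 assignments over {m, s}:
m | s | φ
---------
False | False | False
True | False | False
False | True | False
True | True | False
No assignment makes the formula true.

Unsatisfiable.


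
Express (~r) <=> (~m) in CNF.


Step 1: Rewrite (¬r) ↔ (¬m) as ((¬r) → (¬m)) ∧ ((¬m) → (¬r)).
Step 2: Rewrite each implication as a disjunction.
Step 3: Eliminate any double negations (¬¬X = X).

(r | (~m)) & (m | (~r))


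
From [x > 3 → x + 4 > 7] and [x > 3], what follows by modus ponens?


Modus ponens: from (P → Q) and P, infer Q.
P = 'x > 3' is asserted, and P → Q holds, so Q follows.

x + 4 > 7.


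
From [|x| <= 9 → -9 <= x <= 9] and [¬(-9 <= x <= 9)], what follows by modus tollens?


Modus tollens: from (P → Q) and ¬Q, infer ¬P.
Q = '-9 <= x <= 9' is denied; since P → Q, P must also fail.

Not (|x| <= 9).


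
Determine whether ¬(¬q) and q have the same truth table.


Compare truth tables:
q | φ | ψ
---------
F | F | F
T | T | T
The columns φ and ψ agree on every row.

Yes, they are logically equivalent.


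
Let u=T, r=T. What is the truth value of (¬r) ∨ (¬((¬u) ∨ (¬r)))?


Substitute u=T, r=T:
¬r = F
¬u = F
¬r = F
(¬u) ∨ (¬r) = F ∨ F = F
¬((¬u) ∨ (¬r)) = T
(¬r) ∨ (¬((¬u) ∨ (¬r))) = F ∨ T = T

T


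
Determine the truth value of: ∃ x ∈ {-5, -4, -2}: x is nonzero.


Evaluate the predicate on each element: -5:T, -4:T, -2:T.
Witness x = -5 satisfies the predicate.

T


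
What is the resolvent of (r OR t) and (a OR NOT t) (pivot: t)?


The clauses contain complementary literals t and NOTt.
Resolution eliminates this pair and disjoins the remaining literals (merging duplicates).

(r OR a)


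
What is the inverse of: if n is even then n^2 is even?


The inverse of (P → Q) is (¬P → ¬Q). It is equivalent to the converse, not to the original.
Here P = 'n is even' and Q = 'n^2 is even'.

If not (n is even), then not (n^2 is even).


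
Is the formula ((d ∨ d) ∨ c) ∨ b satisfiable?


Search for a satisfying assignment over {b, c, d}.
Try b=T, c=F, d=F: the formula evaluates to T.
A satisfying assignment exists.

Satisfiable.


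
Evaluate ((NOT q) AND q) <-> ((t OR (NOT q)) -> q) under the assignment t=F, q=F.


Substitute t=F, q=F:
NOT q = T
(NOT q) AND q = T AND F = F
NOT q = T
t OR (NOT q) = F OR T = T
(t OR (NOT q)) -> q = T -> F = F
((NOT q) AND q) <-> ((t OR (NOT q)) -> q) = F <-> F = T

T


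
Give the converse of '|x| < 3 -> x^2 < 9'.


The converse of (P → Q) is (Q → P). It is not in general equivalent to the original.
Here P = '|x| < 3' and Q = 'x^2 < 9'.

If x^2 < 9, then |x| < 3.


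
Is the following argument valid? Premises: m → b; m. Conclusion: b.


This matches the form of modus ponens: the conclusion follows in every model of the premises.

Valid.


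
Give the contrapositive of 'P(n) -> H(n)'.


The contrapositive of (P → Q) is (¬Q → ¬P); it is logically equivalent to the original.
Here P = 'P(n)' and Q = 'H(n)'.

If not (H(n)), then not (P(n)).


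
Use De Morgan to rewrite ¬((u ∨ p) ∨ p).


De Morgan: the negation of a disjunction is the conjunction of the negations.
Distribute ¬ across ∨, flipping it to ∧, and negate each literal.

((¬u) ∧ (¬p)) ∧ (¬p)


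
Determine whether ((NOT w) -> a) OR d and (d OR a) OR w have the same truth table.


Compare truth tables:
a | d | w | φ | ψ
-----------------
F | F | F | F | F
T | F | F | T | T
F | T | F | T | T
T | T | F | T | T
F | F | T | T | T
T | F | T | T | T
F | T | T | T | T
T | T | T | T | T
The columns φ and ψ agree on every row.

Yes, they are logically equivalent.


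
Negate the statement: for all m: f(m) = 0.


¬(for all x: φ) = there exists x: ¬φ, and ¬(there exists x: φ) = for all x: ¬φ.
Apply to the universal statement.

there exists m: NOT(f(m) = 0)


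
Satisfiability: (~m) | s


Search for a satisfying assignment over {m, s}.
Try m=False, s=False: the formula evaluates to True.
A satisfying assignment exists.

Satisfiable.


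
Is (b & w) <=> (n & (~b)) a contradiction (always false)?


Truth table over {b, n, w}:
b | n | w | φ
-------------
False | False | False | True
True | False | False | True
False | True | False | False
True | True | False | True
False | False | True | True
True | False | True | False
False | True | True | False
True | True | True | False
Satisfying assignment at row 1: b=False, n=False, w=False gives True.

No, it is not a contradiction.


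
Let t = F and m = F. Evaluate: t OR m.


Disjunction is false only when both operands are false.
Substitute: t=F, m=F.
F OR F evaluates to F.

F


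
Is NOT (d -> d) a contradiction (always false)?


Truth table over {d}:
d | φ
-----
F | F
T | F
Every row is false.

Yes, it is a contradiction.


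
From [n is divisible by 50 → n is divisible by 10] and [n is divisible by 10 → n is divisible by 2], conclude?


Hypothetical syllogism: from (P → Q) and (Q → R), infer (P → R).
Chain the two implications through the shared middle term 'n is divisible by 10'.

n is divisible by 50 → n is divisible by 2


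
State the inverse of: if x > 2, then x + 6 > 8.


The inverse of (P → Q) is (¬P → ¬Q). It is equivalent to the converse, not to the original.
Here P = 'x > 2' and Q = 'x + 6 > 8'.

If not (x > 2), then not (x + 6 > 8).


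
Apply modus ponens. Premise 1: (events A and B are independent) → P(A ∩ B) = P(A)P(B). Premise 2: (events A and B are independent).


Modus ponens: from (P → Q) and P, infer Q.
P = '(events A and B are independent)' is asserted, and P → Q holds, so Q follows.

P(A ∩ B) = P(A)P(B).


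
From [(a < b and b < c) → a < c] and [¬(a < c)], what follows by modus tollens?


Modus tollens: from (P → Q) and ¬Q, infer ¬P.
Q = 'a < c' is denied; since P → Q, P must also fail.

Not ((a < b and b < c)).


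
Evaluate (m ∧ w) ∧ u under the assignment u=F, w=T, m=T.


Substitute u=F, w=T, m=T:
m ∧ w = T ∧ T = T
(m ∧ w) ∧ u = T ∧ F = F

F


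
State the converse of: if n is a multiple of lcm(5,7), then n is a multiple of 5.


The converse of (P → Q) is (Q → P). It is not in general equivalent to the original.
Here P = 'n is a multiple of lcm(5,7)' and Q = 'n is a multiple of 5'.

If n is a multiple of 5, then n is a multiple of lcm(5,7).


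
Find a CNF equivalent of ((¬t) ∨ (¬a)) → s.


Step 1: Rewrite as ¬((¬t) ∨ (¬a)) ∨ s = (¬(¬t) ∧ ¬(¬a)) ∨ s.
Step 2: Distribute ∨ over ∧.
Step 3: Eliminate any double negations (¬¬X = X).

(t ∨ s) ∧ (a ∨ s)


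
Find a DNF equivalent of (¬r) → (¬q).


Step 1: Rewrite (¬r) → (¬q) as ¬(¬r) ∨ (¬q).
Step 2: Eliminate any double negations (¬¬X = X).

r ∨ (¬q)


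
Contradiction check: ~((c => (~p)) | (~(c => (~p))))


Truth table over {c, p}:
c | p | φ
---------
False | False | False
True | False | False
False | True | False
True | True | False
Every row is false.

Yes, it is a contradiction.


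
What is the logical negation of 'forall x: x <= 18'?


¬(forall x: φ) = exists x: ¬φ, and ¬(exists x: φ) = forall x: ¬φ.
Apply to the universal statement.

exists x: ~(x <= 18)


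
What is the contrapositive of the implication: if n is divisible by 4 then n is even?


The contrapositive of (P → Q) is (¬Q → ¬P); it is logically equivalent to the original.
Here P = 'n is divisible by 4' and Q = 'n is even'.

If not (n is even), then not (n is divisible by 4).


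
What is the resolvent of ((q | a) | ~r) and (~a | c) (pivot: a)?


The clauses contain complementary literals a and ~a.
Resolution eliminates this pair and disjoins the remaining literals (merging duplicates).

((q | ~r) | c)


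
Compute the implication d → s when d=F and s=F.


Implication is false only when antecedent is true and consequent is false.
Substitute: d=F, s=F.
F → F evaluates to T.

T


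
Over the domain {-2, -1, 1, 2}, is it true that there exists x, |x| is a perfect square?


Evaluate the predicate on each element: -2:F, -1:T, 1:T, 2:F.
Witness x = -1 satisfies the predicate.

T


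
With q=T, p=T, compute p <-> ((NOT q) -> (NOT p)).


Substitute q=T, p=T:
NOT q = F
NOT p = F
(NOT q) -> (NOT p) = F -> F = T
p <-> ((NOT q) -> (NOT p)) = T <-> T = T

T


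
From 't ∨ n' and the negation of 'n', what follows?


Disjunctive syllogism: from (P ∨ Q) and ¬P, infer Q.
One disjunct, 'n', is ruled out; the other must hold.

t


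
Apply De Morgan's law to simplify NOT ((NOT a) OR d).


De Morgan: the negation of a disjunction is the conjunction of the negations.
Distribute NOT across OR, flipping it to AND, and negate each literal.

a AND (NOT d)


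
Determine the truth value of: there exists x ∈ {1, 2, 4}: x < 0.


Evaluate the predicate on each element: 1:F, 2:F, 4:F.
No element satisfies the predicate.

F


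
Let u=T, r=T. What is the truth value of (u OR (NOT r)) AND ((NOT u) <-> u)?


Substitute u=T, r=T:
NOT r = F
u OR (NOT r) = T OR F = T
NOT u = F
(NOT u) <-> u = F <-> T = F
(u OR (NOT r)) AND ((NOT u) <-> u) = T AND F = F

F


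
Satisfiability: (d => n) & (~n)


Search for a satisfying assignment over {d, n}.
Try d=False, n=False: the formula evaluates to True.
A satisfying assignment exists.

Satisfiable.


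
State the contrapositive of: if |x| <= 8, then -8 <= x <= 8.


The contrapositive of (P → Q) is (¬Q → ¬P); it is logically equivalent to the original.
Here P = '|x| <= 8' and Q = '-8 <= x <= 8'.

If not (-8 <= x <= 8), then not (|x| <= 8).


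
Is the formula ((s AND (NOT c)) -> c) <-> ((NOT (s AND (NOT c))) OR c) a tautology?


Build the truth table over {c, s}:
c | s | φ
---------
F | F | T
T | F | T
F | T | T
T | T | T
Every row evaluates to true.

Yes, it is a tautology.


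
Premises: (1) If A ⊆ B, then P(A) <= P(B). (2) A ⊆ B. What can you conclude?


Modus ponens: from (P → Q) and P, infer Q.
P = 'A ⊆ B' is asserted, and P → Q holds, so Q follows.

P(A) <= P(B).


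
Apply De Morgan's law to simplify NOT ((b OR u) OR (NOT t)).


De Morgan: the negation of a disjunction is the conjunction of the negations.
Distribute NOT across OR, flipping it to AND, and negate each literal.

((NOT b) AND (NOT u)) AND t


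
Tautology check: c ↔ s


Build the truth table over {c, s}:
c | s | φ
---------
F | F | T
T | F | F
F | T | F
T | T | T
Counterexample at row 2: with c=T, s=F, the formula is F.

No, it is not a tautology.


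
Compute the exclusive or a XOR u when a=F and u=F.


Exclusive or is true when exactly one operand is true.
Substitute: a=F, u=F.
F XOR F evaluates to F.

F


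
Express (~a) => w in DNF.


Step 1: Rewrite (¬a) → w as ¬(¬a) ∨ w.
Step 2: Eliminate any double negations (¬¬X = X).

a | w


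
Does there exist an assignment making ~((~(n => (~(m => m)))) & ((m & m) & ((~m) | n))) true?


Search for a satisfying assignment over {m, n}.
Try m=False, n=False: the formula evaluates to True.
A satisfying assignment exists.

Satisfiable.


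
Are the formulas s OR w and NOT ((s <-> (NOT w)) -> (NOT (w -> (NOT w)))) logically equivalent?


Compare truth tables:
s | w | φ | ψ
-------------
F | F | F | F
T | F | T | T
F | T | T | F
T | T | T | F
They differ at row 3 (s=F, w=T): φ=T but ψ=F.

No, they are not logically equivalent.


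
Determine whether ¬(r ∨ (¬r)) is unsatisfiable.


Truth table over {r}:
r | φ
-----
F | F
T | F
Every row is false.

Yes, it is a contradiction.


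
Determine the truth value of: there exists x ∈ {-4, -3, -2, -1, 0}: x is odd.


Evaluate the predicate on each element: -4:F, -3:T, -2:F, -1:T, 0:F.
Witness x = -3 satisfies the predicate.

T


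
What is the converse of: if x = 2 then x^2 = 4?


The converse of (P → Q) is (Q → P). It is not in general equivalent to the original.
Here P = 'x = 2' and Q = 'x^2 = 4'.

If x^2 = 4, then x = 2.


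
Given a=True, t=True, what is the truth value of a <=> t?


Biconditional is true when both operands have the same truth value.
Substitute: a=True, t=True.
True <=> True evaluates to True.

True


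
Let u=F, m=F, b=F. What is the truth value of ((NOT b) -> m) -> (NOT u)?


Substitute u=F, m=F, b=F:
NOT b = T
(NOT b) -> m = T -> F = F
NOT u = T
((NOT b) -> m) -> (NOT u) = F -> T = T

T


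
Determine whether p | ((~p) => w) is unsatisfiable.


Truth table over {p, w}:
p | w | φ
---------
False | False | False
True | False | True
False | True | True
True | True | True
Satisfying assignment at row 2: p=True, w=False gives True.

No, it is not a contradiction.


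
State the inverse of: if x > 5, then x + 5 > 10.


The inverse of (P → Q) is (¬P → ¬Q). It is equivalent to the converse, not to the original.
Here P = 'x > 5' and Q = 'x + 5 > 10'.

If not (x > 5), then not (x + 5 > 10).


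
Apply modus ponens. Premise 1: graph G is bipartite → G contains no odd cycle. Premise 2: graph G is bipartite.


Modus ponens: from (P → Q) and P, infer Q.
P = 'graph G is bipartite' is asserted, and P → Q holds, so Q follows.

G contains no odd cycle.


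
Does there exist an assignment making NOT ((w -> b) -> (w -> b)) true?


Check all 4 assignments over {b, w}:
b | w | φ
---------
F | F | F
T | F | F
F | T | F
T | T | F
No assignment makes the formula true.

Unsatisfiable.


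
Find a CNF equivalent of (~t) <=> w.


Step 1: Rewrite (¬t) ↔ w as ((¬t) → w) ∧ (w → (¬t)).
Step 2: Rewrite each implication as a disjunction.
Step 3: Eliminate any double negations (¬¬X = X).

(t | w) & ((~w) | (~t))


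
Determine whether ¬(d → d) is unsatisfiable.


Truth table over {d}:
d | φ
-----
F | F
T | F
Every row is false.

Yes, it is a contradiction.


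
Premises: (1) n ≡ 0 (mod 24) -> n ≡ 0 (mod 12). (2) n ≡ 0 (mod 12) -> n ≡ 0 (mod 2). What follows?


Hypothetical syllogism: from (P → Q) and (Q → R), infer (P → R).
Chain the two implications through the shared middle term 'n ≡ 0 (mod 12)'.

n ≡ 0 (mod 24) -> n ≡ 0 (mod 2)


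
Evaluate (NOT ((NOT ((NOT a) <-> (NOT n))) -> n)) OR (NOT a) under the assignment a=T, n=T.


Substitute a=T, n=T:
NOT a = F
NOT n = F
(NOT a) <-> (NOT n) = F <-> F = T
NOT ((NOT a) <-> (NOT n)) = F
(NOT ((NOT a) <-> (NOT n))) -> n = F -> T = T
NOT ((NOT ((NOT a) <-> (NOT n))) -> n) = F
NOT a = F
(NOT ((NOT ((NOT a) <-> (NOT n))) -> n)) OR (NOT a) = F OR F = F

F


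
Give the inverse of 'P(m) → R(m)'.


The inverse of (P → Q) is (¬P → ¬Q). It is equivalent to the converse, not to the original.
Here P = 'P(m)' and Q = 'R(m)'.

If not (P(m)), then not (R(m)).


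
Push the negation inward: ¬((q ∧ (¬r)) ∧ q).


De Morgan: the negation of a conjunction is the disjunction of the negations.
Distribute ¬ across ∧, flipping it to ∨, and negate each literal.

((¬q) ∨ r) ∨ (¬q)


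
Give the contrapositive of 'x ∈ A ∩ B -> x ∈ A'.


The contrapositive of (P → Q) is (¬Q → ¬P); it is logically equivalent to the original.
Here P = 'x ∈ A ∩ B' and Q = 'x ∈ A'.

If not (x ∈ A), then not (x ∈ A ∩ B).


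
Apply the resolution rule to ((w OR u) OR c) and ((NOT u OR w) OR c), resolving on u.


The clauses contain complementary literals u and NOTu.
Resolution eliminates this pair and disjoins the remaining literals (merging duplicates).

(c OR w)


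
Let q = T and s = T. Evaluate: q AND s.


Conjunction is true only when both operands are true.
Substitute: q=T, s=T.
T AND T evaluates to T.

T


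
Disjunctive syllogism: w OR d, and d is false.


Disjunctive syllogism: from (P ∨ Q) and ¬P, infer Q.
One disjunct, 'd', is ruled out; the other must hold.

w


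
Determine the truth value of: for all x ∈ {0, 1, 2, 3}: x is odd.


Evaluate the predicate on each element: 0:F, 1:T, 2:F, 3:T.
Counterexample x = 0 fails the predicate.

F


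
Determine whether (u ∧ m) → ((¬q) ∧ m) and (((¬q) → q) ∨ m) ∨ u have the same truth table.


Compare truth tables:
m | q | u | φ | ψ
-----------------
F | F | F | T | F
T | F | F | T | T
F | T | F | T | T
T | T | F | T | T
F | F | T | T | T
T | F | T | T | T
F | T | T | T | T
T | T | T | F | T
They differ at row 1 (m=F, q=F, u=F): φ=T but ψ=F.

No, they are not logically equivalent.


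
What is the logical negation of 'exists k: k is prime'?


¬(forall x: φ) = exists x: ¬φ, and ¬(exists x: φ) = forall x: ¬φ.
Apply to the existential statement.

forall k: ~(k is prime)


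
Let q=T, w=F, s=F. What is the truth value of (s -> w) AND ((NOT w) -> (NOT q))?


Substitute q=T, w=F, s=F:
s -> w = F -> F = T
NOT w = T
NOT q = F
(NOT w) -> (NOT q) = T -> F = F
(s -> w) AND ((NOT w) -> (NOT q)) = T AND F = F

F


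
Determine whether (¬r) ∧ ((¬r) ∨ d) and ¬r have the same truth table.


Compare truth tables:
d | r | φ | ψ
-------------
F | F | T | T
T | F | T | T
F | T | F | F
T | T | F | F
The columns φ and ψ agree on every row.

Yes, they are logically equivalent.


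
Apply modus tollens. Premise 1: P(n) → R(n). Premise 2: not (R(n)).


Modus tollens: from (P → Q) and ¬Q, infer ¬P.
Q = 'R(n)' is denied; since P → Q, P must also fail.

Not (P(n)).


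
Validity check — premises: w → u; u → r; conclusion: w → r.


This matches the form of hypothetical syllogism: the conclusion follows in every model of the premises.

Valid.


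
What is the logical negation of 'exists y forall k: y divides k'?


Negation flips each quantifier (∀↔∃) and negates the inner predicate.
¬(exists y forall k: φ) = forall y exists k: ¬φ.

forall y exists k: ~(y divides k)


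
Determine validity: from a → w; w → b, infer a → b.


This matches the form of hypothetical syllogism: the conclusion follows in every model of the premises.

Valid.


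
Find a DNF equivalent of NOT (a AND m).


Step 1: Apply De Morgan: ¬(a ∧ m) = ¬a ∨ ¬m.

(NOT a) OR (NOT m)


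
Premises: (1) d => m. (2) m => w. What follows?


Hypothetical syllogism: from (P → Q) and (Q → R), infer (P → R).
Chain the two implications through the shared middle term 'm'.

d => w


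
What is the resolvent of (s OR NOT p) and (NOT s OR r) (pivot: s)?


The clauses contain complementary literals s and NOTs.
Resolution eliminates this pair and disjoins the remaining literals (merging duplicates).

(NOT p OR r)


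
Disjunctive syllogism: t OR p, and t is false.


Disjunctive syllogism: from (P ∨ Q) and ¬P, infer Q.
One disjunct, 't', is ruled out; the other must hold.

p


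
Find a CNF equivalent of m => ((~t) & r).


Step 1: Rewrite m → ((¬t) ∧ r) as ¬m ∨ ((¬t) ∧ r).
Step 2: Distribute ∨ over ∧.

((~m) | (~t)) & ((~m) | r)


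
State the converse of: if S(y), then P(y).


The converse of (P → Q) is (Q → P). It is not in general equivalent to the original.
Here P = 'S(y)' and Q = 'P(y)'.

If P(y), then S(y).


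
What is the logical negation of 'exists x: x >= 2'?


¬(forall x: φ) = exists x: ¬φ, and ¬(exists x: φ) = forall x: ¬φ.
Apply to the existential statement.

forall x: ~(x >= 2)


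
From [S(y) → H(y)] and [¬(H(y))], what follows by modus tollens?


Modus tollens: from (P → Q) and ¬Q, infer ¬P.
Q = 'H(y)' is denied; since P → Q, P must also fail.

Not (S(y)).


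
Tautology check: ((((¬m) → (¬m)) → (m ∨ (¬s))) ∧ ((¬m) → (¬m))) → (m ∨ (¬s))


Build the truth table over {m, s}:
m | s | φ
---------
F | F | T
T | F | T
F | T | T
T | T | T
Every row evaluates to true.

Yes, it is a tautology.


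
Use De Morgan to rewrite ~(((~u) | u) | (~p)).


De Morgan: the negation of a disjunction is the conjunction of the negations.
Distribute ~ across |, flipping it to &, and negate each literal.

(u & (~u)) & p


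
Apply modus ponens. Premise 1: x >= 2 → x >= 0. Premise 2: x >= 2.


Modus ponens: from (P → Q) and P, infer Q.
P = 'x >= 2' is asserted, and P → Q holds, so Q follows.

x >= 0.


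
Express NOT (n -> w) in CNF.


Step 1: Rewrite n → w as ¬n ∨ w.
Step 2: Negate: ¬(¬n ∨ w) = n ∧ ¬w (De Morgan + double negation).

n AND (NOT w)


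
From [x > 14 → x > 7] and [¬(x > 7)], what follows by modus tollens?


Modus tollens: from (P → Q) and ¬Q, infer ¬P.
Q = 'x > 7' is denied; since P → Q, P must also fail.

Not (x > 14).


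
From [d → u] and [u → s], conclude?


Hypothetical syllogism: from (P → Q) and (Q → R), infer (P → R).
Chain the two implications through the shared middle term 'u'.

d → s


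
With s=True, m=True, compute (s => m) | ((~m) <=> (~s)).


Substitute s=True, m=True:
s => m = True => True = True
~m = False
~s = False
(~m) <=> (~s) = False <=> False = True
(s => m) | ((~m) <=> (~s)) = True | True = True

True


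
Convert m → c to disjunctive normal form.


Step 1: Rewrite m → c as ¬m ∨ c.

(¬m) ∨ c


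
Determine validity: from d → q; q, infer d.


This is affirming the consequent (fallacy). There exist truth assignments where the premises are all true but the conclusion is false.

Invalid.


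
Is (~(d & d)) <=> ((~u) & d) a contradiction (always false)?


Truth table over {d, u}:
d | u | φ
---------
False | False | False
True | False | False
False | True | False
True | True | True
Satisfying assignment at row 4: d=True, u=True gives True.

No, it is not a contradiction.


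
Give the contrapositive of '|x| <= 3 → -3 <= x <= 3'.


The contrapositive of (P → Q) is (¬Q → ¬P); it is logically equivalent to the original.
Here P = '|x| <= 3' and Q = '-3 <= x <= 3'.

If not (-3 <= x <= 3), then not (|x| <= 3).


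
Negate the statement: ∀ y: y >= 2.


¬(∀ x: φ) = ∃ x: ¬φ, and ¬(∃ x: φ) = ∀ x: ¬φ.
Apply to the universal statement.

∃ y: ¬(y >= 2)


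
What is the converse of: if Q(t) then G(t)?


The converse of (P → Q) is (Q → P). It is not in general equivalent to the original.
Here P = 'Q(t)' and Q = 'G(t)'.

If G(t), then Q(t).


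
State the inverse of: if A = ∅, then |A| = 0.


The inverse of (P → Q) is (¬P → ¬Q). It is equivalent to the converse, not to the original.
Here P = 'A = ∅' and Q = '|A| = 0'.

If not (A = ∅), then not (|A| = 0).


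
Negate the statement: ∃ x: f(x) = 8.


¬(∀ x: φ) = ∃ x: ¬φ, and ¬(∃ x: φ) = ∀ x: ¬φ.
Apply to the existential statement.

∀ x: ¬(f(x) = 8)


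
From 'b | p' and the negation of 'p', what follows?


Disjunctive syllogism: from (P ∨ Q) and ¬P, infer Q.
One disjunct, 'p', is ruled out; the other must hold.

b


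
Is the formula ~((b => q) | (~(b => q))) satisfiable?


Check all 4 assignments over {b, q}:
b | q | φ
---------
False | False | False
True | False | False
False | True | False
True | True | False
No assignment makes the formula true.

Unsatisfiable.


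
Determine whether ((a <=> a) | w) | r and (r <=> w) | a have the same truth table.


Compare truth tables:
a | r | w | φ | ψ
-----------------
False | False | False | True | True
True | False | False | True | True
False | True | False | True | False
True | True | False | True | True
False | False | True | True | False
True | False | True | True | True
False | True | True | True | True
True | True | True | True | True
They differ at row 3 (a=False, r=True, w=False): φ=True but ψ=False.

No, they are not logically equivalent.


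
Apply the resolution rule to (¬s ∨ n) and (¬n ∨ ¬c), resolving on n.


The clauses contain complementary literals n and ¬n.
Resolution eliminates this pair and disjoins the remaining literals (merging duplicates).

(¬s ∨ ¬c)


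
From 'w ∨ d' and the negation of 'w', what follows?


Disjunctive syllogism: from (P ∨ Q) and ¬P, infer Q.
One disjunct, 'w', is ruled out; the other must hold.

d


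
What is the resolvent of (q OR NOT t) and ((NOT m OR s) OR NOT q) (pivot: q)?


The clauses contain complementary literals q and NOTq.
Resolution eliminates this pair and disjoins the remaining literals (merging duplicates).

((NOT t OR s) OR NOT m)


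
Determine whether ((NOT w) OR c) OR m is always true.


Build the truth table over {c, m, w}:
c | m | w | φ
-------------
F | F | F | T
T | F | F | T
F | T | F | T
T | T | F | T
F | F | T | F
T | F | T | T
F | T | T | T
T | T | T | T
Counterexample at row 5: with c=F, m=F, w=T, the formula is F.

No, it is not a tautology.


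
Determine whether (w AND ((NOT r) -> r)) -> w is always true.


Build the truth table over {r, w}:
r | w | φ
---------
F | F | T
T | F | T
F | T | T
T | T | T
Every row evaluates to true.

Yes, it is a tautology.


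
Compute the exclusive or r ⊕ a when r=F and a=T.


Exclusive or is true when exactly one operand is true.
Substitute: r=F, a=T.
F ⊕ T evaluates to T.

T


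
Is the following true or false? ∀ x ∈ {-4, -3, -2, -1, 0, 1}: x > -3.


Evaluate the predicate on each element: -4:F, -3:F, -2:T, -1:T, 0:T, 1:T.
Counterexample x = -4 fails the predicate.

F


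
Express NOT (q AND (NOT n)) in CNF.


Step 1: Apply De Morgan: ¬(q ∧ (¬n)) = ¬q ∨ ¬(¬n).
Step 2: Eliminate any double negations (¬¬X = X).

(NOT q) OR n


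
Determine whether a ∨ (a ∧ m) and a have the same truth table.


Compare truth tables:
a | m | φ | ψ
-------------
F | F | F | F
T | F | T | T
F | T | F | F
T | T | T | T
The columns φ and ψ agree on every row.

Yes, they are logically equivalent.


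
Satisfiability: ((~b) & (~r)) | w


Search for a satisfying assignment over {b, r, w}.
Try b=False, r=False, w=False: the formula evaluates to True.
A satisfying assignment exists.

Satisfiable.


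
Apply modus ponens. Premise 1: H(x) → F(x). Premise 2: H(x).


Modus ponens: from (P → Q) and P, infer Q.
P = 'H(x)' is asserted, and P → Q holds, so Q follows.

F(x).


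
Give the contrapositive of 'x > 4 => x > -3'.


The contrapositive of (P → Q) is (¬Q → ¬P); it is logically equivalent to the original.
Here P = 'x > 4' and Q = 'x > -3'.

If not (x > -3), then not (x > 4).


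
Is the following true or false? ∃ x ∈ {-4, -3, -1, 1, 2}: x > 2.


Evaluate the predicate on each element: -4:F, -3:F, -1:F, 1:F, 2:F.
No element satisfies the predicate.

F


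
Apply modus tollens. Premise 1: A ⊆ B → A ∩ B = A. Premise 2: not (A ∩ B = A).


Modus tollens: from (P → Q) and ¬Q, infer ¬P.
Q = 'A ∩ B = A' is denied; since P → Q, P must also fail.

Not (A ⊆ B).


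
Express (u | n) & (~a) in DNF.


Step 1: Distribute ∧ over ∨: (u ∨ n) ∧ (¬a) = (u ∧ (¬a)) ∨ (n ∧ (¬a)).

(u & (~a)) | (n & (~a))


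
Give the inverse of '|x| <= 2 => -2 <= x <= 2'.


The inverse of (P → Q) is (¬P → ¬Q). It is equivalent to the converse, not to the original.
Here P = '|x| <= 2' and Q = '-2 <= x <= 2'.

If not (|x| <= 2), then not (-2 <= x <= 2).


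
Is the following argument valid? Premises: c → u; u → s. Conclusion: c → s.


This matches the form of hypothetical syllogism: the conclusion follows in every model of the premises.

Valid.


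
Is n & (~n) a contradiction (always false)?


Truth table over {n}:
n | φ
-----
False | False
True | False
Every row is false.

Yes, it is a contradiction.


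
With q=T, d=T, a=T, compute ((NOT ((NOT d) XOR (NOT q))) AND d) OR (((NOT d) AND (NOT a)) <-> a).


Substitute q=T, d=T, a=T:
NOT d = F
NOT q = F
(NOT d) XOR (NOT q) = F XOR F = F
NOT ((NOT d) XOR (NOT q)) = T
(NOT ((NOT d) XOR (NOT q))) AND d = T AND T = T
NOT d = F
NOT a = F
(NOT d) AND (NOT a) = F AND F = F
((NOT d) AND (NOT a)) <-> a = F <-> T = F
((NOT ((NOT d) XOR (NOT q))) AND d) OR (((NOT d) AND (NOT a)) <-> a) = T OR F = T

T


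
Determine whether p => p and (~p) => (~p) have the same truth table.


Compare truth tables:
p | φ | ψ
---------
False | True | True
True | True | True
The columns φ and ψ agree on every row.

Yes, they are logically equivalent.


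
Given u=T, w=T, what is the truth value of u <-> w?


Biconditional is true when both operands have the same truth value.
Substitute: u=T, w=T.
T <-> T evaluates to T.

T


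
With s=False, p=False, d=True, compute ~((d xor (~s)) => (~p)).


Substitute s=False, p=False, d=True:
~s = True
d xor (~s) = True xor True = False
~p = True
(d xor (~s)) => (~p) = False => True = True
~((d xor (~s)) => (~p)) = False

False


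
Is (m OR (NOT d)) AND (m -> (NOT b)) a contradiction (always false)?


Truth table over {b, d, m}:
b | d | m | φ
-------------
F | F | F | T
T | F | F | T
F | T | F | F
T | T | F | F
F | F | T | T
T | F | T | F
F | T | T | T
T | T | T | F
Satisfying assignment at row 1: b=F, d=F, m=F gives T.

No, it is not a contradiction.


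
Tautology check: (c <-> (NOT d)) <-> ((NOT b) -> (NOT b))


Build the truth table over {b, c, d}:
b | c | d | φ
-------------
F | F | F | F
T | F | F | F
F | T | F | T
T | T | F | T
F | F | T | T
T | F | T | T
F | T | T | F
T | T | T | F
Counterexample at row 1: with b=F, c=F, d=F, the formula is F.

No, it is not a tautology.


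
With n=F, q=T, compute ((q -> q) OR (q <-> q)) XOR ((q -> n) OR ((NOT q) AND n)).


Substitute n=F, q=T:
q -> q = T -> T = T
q <-> q = T <-> T = T
(q -> q) OR (q <-> q) = T OR T = T
q -> n = T -> F = F
NOT q = F
(NOT q) AND n = F AND F = F
(q -> n) OR ((NOT q) AND n) = F OR F = F
((q -> q) OR (q <-> q)) XOR ((q -> n) OR ((NOT q) AND n)) = T XOR F = T

T


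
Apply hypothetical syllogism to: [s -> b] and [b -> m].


Hypothetical syllogism: from (P → Q) and (Q → R), infer (P → R).
Chain the two implications through the shared middle term 'b'.

s -> m


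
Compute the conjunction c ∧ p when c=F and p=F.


Conjunction is true only when both operands are true.
Substitute: c=F, p=F.
F ∧ F evaluates to F.

F


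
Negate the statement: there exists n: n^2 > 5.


¬(for all x: φ) = there exists x: ¬φ, and ¬(there exists x: φ) = for all x: ¬φ.
Apply to the existential statement.

for all n: NOT(n^2 > 5)


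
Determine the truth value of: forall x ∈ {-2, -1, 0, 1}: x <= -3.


Evaluate the predicate on each element: -2:False, -1:False, 0:False, 1:False.
Counterexample x = -2 fails the predicate.

False


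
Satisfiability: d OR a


Search for a satisfying assignment over {a, d}.
Try a=T, d=F: the formula evaluates to T.
A satisfying assignment exists.

Satisfiable.


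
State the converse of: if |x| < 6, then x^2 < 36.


The converse of (P → Q) is (Q → P). It is not in general equivalent to the original.
Here P = '|x| < 6' and Q = 'x^2 < 36'.

If x^2 < 36, then |x| < 6.


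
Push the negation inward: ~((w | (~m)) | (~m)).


De Morgan: the negation of a disjunction is the conjunction of the negations.
Distribute ~ across |, flipping it to &, and negate each literal.

((~w) & m) & m


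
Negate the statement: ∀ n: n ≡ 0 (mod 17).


¬(∀ x: φ) = ∃ x: ¬φ, and ¬(∃ x: φ) = ∀ x: ¬φ.
Apply to the universal statement.

∃ n: ¬(n ≡ 0 (mod 17))


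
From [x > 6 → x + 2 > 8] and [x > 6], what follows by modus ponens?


Modus ponens: from (P → Q) and P, infer Q.
P = 'x > 6' is asserted, and P → Q holds, so Q follows.

x + 2 > 8.


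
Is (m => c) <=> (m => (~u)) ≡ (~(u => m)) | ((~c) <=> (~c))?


Compare truth tables:
c | m | u | φ | ψ
-----------------
False | False | False | True | True
True | False | False | True | True
False | True | False | False | True
True | True | False | True | True
False | False | True | True | True
True | False | True | True | True
False | True | True | True | True
True | True | True | False | True
They differ at row 3 (c=False, m=True, u=False): φ=False but ψ=True.

No, they are not logically equivalent.


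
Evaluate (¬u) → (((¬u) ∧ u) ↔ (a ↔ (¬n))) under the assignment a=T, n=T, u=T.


Substitute a=T, n=T, u=T:
¬u = F
¬u = F
(¬u) ∧ u = F ∧ T = F
¬n = F
a ↔ (¬n) = T ↔ F = F
((¬u) ∧ u) ↔ (a ↔ (¬n)) = F ↔ F = T
(¬u) → (((¬u) ∧ u) ↔ (a ↔ (¬n))) = F → T = T

T


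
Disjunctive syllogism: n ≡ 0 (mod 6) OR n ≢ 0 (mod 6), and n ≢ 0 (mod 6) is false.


Disjunctive syllogism: from (P ∨ Q) and ¬P, infer Q.
One disjunct, 'n ≢ 0 (mod 6)', is ruled out; the other must hold.

n ≡ 0 (mod 6)


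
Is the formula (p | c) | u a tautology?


Build the truth table over {c, p, u}:
c | p | u | φ
-------------
False | False | False | False
True | False | False | True
False | True | False | True
True | True | False | True
False | False | True | True
True | False | True | True
False | True | True | True
True | True | True | True
Counterexample at row 1: with c=False, p=False, u=False, the formula is False.

No, it is not a tautology.


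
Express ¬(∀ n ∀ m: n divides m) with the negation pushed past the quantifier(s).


Negation flips each quantifier (∀↔∃) and negates the inner predicate.
¬(∀ n ∀ m: φ) = ∃ n ∃ m: ¬φ.

∃ n ∃ m: ¬(n divides m)


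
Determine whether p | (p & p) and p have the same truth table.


Compare truth tables:
p | φ | ψ
---------
False | False | False
True | True | True
The columns φ and ψ agree on every row.

Yes, they are logically equivalent.


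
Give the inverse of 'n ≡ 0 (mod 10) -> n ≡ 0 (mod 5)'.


The inverse of (P → Q) is (¬P → ¬Q). It is equivalent to the converse, not to the original.
Here P = 'n ≡ 0 (mod 10)' and Q = 'n ≡ 0 (mod 5)'.

If not (n ≡ 0 (mod 10)), then not (n ≡ 0 (mod 5)).


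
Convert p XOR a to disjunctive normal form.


Step 1: p ⊕ a is true exactly when they disagree: (p ∧ ¬a) ∨ (¬p ∧ a).

(p AND (NOT a)) OR ((NOT p) AND a)


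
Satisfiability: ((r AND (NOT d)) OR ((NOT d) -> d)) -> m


Search for a satisfying assignment over {d, m, r}.
Try d=F, m=F, r=F: the formula evaluates to T.
A satisfying assignment exists.

Satisfiable.


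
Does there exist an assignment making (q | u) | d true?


Search for a satisfying assignment over {d, q, u}.
Try d=True, q=False, u=False: the formula evaluates to True.
A satisfying assignment exists.

Satisfiable.


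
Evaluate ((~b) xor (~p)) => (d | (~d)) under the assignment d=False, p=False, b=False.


Substitute d=False, p=False, b=False:
~b = True
~p = True
(~b) xor (~p) = True xor True = False
~d = True
d | (~d) = False | True = True
((~b) xor (~p)) => (d | (~d)) = False => True = True

True


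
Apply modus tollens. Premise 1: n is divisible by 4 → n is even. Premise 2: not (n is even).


Modus tollens: from (P → Q) and ¬Q, infer ¬P.
Q = 'n is even' is denied; since P → Q, P must also fail.

Not (n is divisible by 4).


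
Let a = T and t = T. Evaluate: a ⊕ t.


Exclusive or is true when exactly one operand is true.
Substitute: a=T, t=T.
T ⊕ T evaluates to F.

F


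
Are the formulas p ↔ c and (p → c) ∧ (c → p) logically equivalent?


Compare truth tables:
c | p | φ | ψ
-------------
F | F | T | T
T | F | F | F
F | T | F | F
T | T | T | T
The columns φ and ψ agree on every row.

Yes, they are logically equivalent.


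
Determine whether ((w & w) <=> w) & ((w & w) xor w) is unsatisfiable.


Truth table over {w}:
w | φ
-----
False | False
True | False
Every row is false.

Yes, it is a contradiction.


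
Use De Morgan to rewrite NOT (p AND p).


De Morgan: the negation of a conjunction is the disjunction of the negations.
Distribute NOT across AND, flipping it to OR, and negate each literal.

(NOT p) OR (NOT p)


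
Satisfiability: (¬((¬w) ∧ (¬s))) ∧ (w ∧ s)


Search for a satisfying assignment over {s, w}.
Try s=T, w=T: the formula evaluates to T.
A satisfying assignment exists.

Satisfiable.


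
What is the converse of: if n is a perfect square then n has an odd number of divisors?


The converse of (P → Q) is (Q → P). It is not in general equivalent to the original.
Here P = 'n is a perfect square' and Q = 'n has an odd number of divisors'.

If n has an odd number of divisors, then n is a perfect square.


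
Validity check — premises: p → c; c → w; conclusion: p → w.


This matches the form of hypothetical syllogism: the conclusion follows in every model of the premises.

Valid.


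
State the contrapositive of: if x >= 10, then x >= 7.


The contrapositive of (P → Q) is (¬Q → ¬P); it is logically equivalent to the original.
Here P = 'x >= 10' and Q = 'x >= 7'.

If not (x >= 7), then not (x >= 10).


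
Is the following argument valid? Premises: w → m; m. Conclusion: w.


This is affirming the consequent (fallacy). There exist truth assignments where the premises are all true but the conclusion is false.

Invalid.
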